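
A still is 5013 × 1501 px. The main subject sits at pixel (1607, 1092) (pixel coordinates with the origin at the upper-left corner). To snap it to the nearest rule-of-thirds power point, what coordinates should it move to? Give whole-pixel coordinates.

Third lines: x ∈ {1671, 3342}, y ∈ {500, 1001}.
1607 is closer to x = 1671; 1092 is closer to y = 1001.
So the nearest intersection is the lower-left power point.

(1671, 1001)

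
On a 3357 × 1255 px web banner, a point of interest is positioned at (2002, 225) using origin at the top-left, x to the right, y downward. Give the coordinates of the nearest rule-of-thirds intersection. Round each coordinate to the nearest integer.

Third lines: x ∈ {1119, 2238}, y ∈ {418, 837}.
2002 is closer to x = 2238; 225 is closer to y = 418.
So the nearest intersection is the upper-right power point.

x = 2238 px, y = 418 px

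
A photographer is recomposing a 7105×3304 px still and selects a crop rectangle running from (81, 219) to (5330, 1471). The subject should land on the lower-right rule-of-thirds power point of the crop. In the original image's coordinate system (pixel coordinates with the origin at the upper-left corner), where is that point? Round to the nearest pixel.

(3580, 1054)

Crop width = 5330 − 81 = 5249 px; one third is 1749.67 px.
Crop height = 1471 − 219 = 1252 px; one third is 417.33 px.
The lower-right point is two-thirds across and two-thirds down within the crop:
x = 81 + 2 × 1749.67 ≈ 3580; y = 219 + 2 × 417.33 ≈ 1054.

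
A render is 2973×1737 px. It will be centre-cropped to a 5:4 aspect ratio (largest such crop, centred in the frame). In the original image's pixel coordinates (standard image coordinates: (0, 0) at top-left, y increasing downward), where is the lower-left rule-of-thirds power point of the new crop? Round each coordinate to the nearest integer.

2973/1737 > 5/4, so the 5:4 crop keeps the full height 1737 and trims width to 1737 × 5/4 = 2171.25 px.
Left offset = (2973 − 2171.25)/2 = 400.88 px; top offset = 0.
Lower-left is one-third across and two-thirds down within the crop:
x = 400.88 + 1 × 2171.25/3 ≈ 1125; y = 0.00 + 2 × 1737.00/3 ≈ 1158.

(1125, 1158)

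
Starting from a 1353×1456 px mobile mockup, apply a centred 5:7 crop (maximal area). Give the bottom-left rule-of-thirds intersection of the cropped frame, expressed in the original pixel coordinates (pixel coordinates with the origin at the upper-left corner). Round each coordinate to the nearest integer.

x = 503 px, y = 971 px

1353/1456 > 5/7, so the 5:7 crop keeps the full height 1456 and trims width to 1456 × 5/7 = 1040.00 px.
Left offset = (1353 − 1040.00)/2 = 156.50 px; top offset = 0.
Bottom-left is one-third across and two-thirds down within the crop:
x = 156.50 + 1 × 1040.00/3 ≈ 503; y = 0.00 + 2 × 1456.00/3 ≈ 971.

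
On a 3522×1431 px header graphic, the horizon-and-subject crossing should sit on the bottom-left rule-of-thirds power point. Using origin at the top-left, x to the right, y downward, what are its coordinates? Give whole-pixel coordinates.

(1174, 954)

The bottom-left point sits one-third of the way across and two-thirds of the way down.
x = 1 × 3522/3 ≈ 1174; y = 2 × 1431/3 ≈ 954.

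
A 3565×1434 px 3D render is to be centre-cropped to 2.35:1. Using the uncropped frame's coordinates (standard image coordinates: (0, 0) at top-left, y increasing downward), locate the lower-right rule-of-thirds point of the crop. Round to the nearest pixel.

3565/1434 > 2.35/1, so the 2.35:1 crop keeps the full height 1434 and trims width to 1434 × 2.35/1 = 3369.90 px.
Left offset = (3565 − 3369.90)/2 = 97.55 px; top offset = 0.
Lower-right is two-thirds across and two-thirds down within the crop:
x = 97.55 + 2 × 3369.90/3 ≈ 2344; y = 0.00 + 2 × 1434.00/3 ≈ 956.

x = 2344 px, y = 956 px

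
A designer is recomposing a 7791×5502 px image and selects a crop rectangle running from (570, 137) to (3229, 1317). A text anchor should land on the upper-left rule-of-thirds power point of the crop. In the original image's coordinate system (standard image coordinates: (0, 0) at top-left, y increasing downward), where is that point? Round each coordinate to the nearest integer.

(1456, 530)

Crop width = 3229 − 570 = 2659 px; one third is 886.33 px.
Crop height = 1317 − 137 = 1180 px; one third is 393.33 px.
The upper-left point is one-third across and one-third down within the crop:
x = 570 + 1 × 886.33 ≈ 1456; y = 137 + 1 × 393.33 ≈ 530.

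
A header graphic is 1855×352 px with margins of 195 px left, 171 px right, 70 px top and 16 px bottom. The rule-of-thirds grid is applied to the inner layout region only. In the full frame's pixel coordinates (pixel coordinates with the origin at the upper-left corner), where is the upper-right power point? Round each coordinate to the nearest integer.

Content width = 1855 − 195 − 171 = 1489 px; content height = 352 − 70 − 16 = 266 px.
Upper-right is two-thirds across and one-third down within the inner layout region.
x = 195 + 2 × 1489/3 = 195 + 992.67 ≈ 1188
y = 70 + 1 × 266/3 = 70 + 88.67 ≈ 159

(1188, 159)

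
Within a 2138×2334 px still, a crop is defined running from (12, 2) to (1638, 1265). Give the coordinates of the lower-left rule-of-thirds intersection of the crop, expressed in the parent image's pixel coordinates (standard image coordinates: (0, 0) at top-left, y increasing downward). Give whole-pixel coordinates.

Crop width = 1638 − 12 = 1626 px; one third is 542.00 px.
Crop height = 1265 − 2 = 1263 px; one third is 421.00 px.
The lower-left point is one-third across and two-thirds down within the crop:
x = 12 + 1 × 542.00 ≈ 554; y = 2 + 2 × 421.00 ≈ 844.

(554, 844)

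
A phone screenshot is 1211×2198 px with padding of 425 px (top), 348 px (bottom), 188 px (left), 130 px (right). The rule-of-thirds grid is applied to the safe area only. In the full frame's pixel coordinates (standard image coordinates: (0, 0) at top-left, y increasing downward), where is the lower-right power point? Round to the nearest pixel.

Content width = 1211 − 188 − 130 = 893 px; content height = 2198 − 425 − 348 = 1425 px.
Lower-right is two-thirds across and two-thirds down within the safe area.
x = 188 + 2 × 893/3 = 188 + 595.33 ≈ 783
y = 425 + 2 × 1425/3 = 425 + 950.00 ≈ 1375

x = 783 px, y = 1375 px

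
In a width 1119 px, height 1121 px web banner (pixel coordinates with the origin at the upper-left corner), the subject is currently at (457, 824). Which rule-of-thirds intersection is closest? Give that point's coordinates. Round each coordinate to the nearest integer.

x = 373 px, y = 747 px

Third lines: x ∈ {373, 746}, y ∈ {374, 747}.
457 is closer to x = 373; 824 is closer to y = 747.
So the nearest intersection is the lower-left power point.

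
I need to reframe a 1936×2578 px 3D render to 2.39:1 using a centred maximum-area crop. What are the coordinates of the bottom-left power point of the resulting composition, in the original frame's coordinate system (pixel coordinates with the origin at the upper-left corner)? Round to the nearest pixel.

1936/2578 < 2.39/1, so the 2.39:1 crop keeps the full width 1936 and trims height to 1936 × 1/2.39 = 810.04 px.
Top offset = (2578 − 810.04)/2 = 883.98 px; left offset = 0.
Bottom-left is one-third across and two-thirds down within the crop:
x = 0.00 + 1 × 1936.00/3 ≈ 645; y = 883.98 + 2 × 810.04/3 ≈ 1424.

(645, 1424)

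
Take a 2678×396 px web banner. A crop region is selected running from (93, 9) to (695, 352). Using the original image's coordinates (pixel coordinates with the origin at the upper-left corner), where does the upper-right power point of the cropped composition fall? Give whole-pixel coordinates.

x = 494 px, y = 123 px

Crop width = 695 − 93 = 602 px; one third is 200.67 px.
Crop height = 352 − 9 = 343 px; one third is 114.33 px.
The upper-right point is two-thirds across and one-third down within the crop:
x = 93 + 2 × 200.67 ≈ 494; y = 9 + 1 × 114.33 ≈ 123.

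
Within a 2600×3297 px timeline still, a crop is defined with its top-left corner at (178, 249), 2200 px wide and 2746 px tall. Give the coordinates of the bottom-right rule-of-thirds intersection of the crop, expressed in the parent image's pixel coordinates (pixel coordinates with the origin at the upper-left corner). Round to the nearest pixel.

x = 1645 px, y = 2080 px

One third of the crop width 2200 is 733.33 px.
One third of the crop height 2746 is 915.33 px.
The bottom-right point is two-thirds across and two-thirds down within the crop:
x = 178 + 2 × 733.33 ≈ 1645; y = 249 + 2 × 915.33 ≈ 2080.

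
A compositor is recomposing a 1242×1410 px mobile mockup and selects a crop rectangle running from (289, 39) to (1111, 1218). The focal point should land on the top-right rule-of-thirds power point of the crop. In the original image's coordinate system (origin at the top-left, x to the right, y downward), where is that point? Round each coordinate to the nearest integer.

x = 837 px, y = 432 px

Crop width = 1111 − 289 = 822 px; one third is 274.00 px.
Crop height = 1218 − 39 = 1179 px; one third is 393.00 px.
The top-right point is two-thirds across and one-third down within the crop:
x = 289 + 2 × 274.00 ≈ 837; y = 39 + 1 × 393.00 ≈ 432.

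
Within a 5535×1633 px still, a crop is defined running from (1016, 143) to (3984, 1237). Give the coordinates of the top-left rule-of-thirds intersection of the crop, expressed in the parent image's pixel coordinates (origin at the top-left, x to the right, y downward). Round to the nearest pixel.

(2005, 508)

Crop width = 3984 − 1016 = 2968 px; one third is 989.33 px.
Crop height = 1237 − 143 = 1094 px; one third is 364.67 px.
The top-left point is one-third across and one-third down within the crop:
x = 1016 + 1 × 989.33 ≈ 2005; y = 143 + 1 × 364.67 ≈ 508.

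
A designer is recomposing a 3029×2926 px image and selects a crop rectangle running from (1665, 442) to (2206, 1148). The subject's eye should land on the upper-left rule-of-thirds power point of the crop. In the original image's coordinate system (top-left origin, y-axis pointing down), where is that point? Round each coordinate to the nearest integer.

Crop width = 2206 − 1665 = 541 px; one third is 180.33 px.
Crop height = 1148 − 442 = 706 px; one third is 235.33 px.
The upper-left point is one-third across and one-third down within the crop:
x = 1665 + 1 × 180.33 ≈ 1845; y = 442 + 1 × 235.33 ≈ 677.

x = 1845 px, y = 677 px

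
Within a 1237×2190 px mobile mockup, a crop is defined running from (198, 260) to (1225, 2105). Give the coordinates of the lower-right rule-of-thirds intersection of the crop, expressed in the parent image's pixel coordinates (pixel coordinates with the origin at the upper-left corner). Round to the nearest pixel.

(883, 1490)

Crop width = 1225 − 198 = 1027 px; one third is 342.33 px.
Crop height = 2105 − 260 = 1845 px; one third is 615.00 px.
The lower-right point is two-thirds across and two-thirds down within the crop:
x = 198 + 2 × 342.33 ≈ 883; y = 260 + 2 × 615.00 ≈ 1490.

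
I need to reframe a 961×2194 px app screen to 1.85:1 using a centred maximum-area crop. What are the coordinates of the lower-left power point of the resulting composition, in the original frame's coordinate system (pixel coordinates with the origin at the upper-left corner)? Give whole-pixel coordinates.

x = 320 px, y = 1184 px

961/2194 < 1.85/1, so the 1.85:1 crop keeps the full width 961 and trims height to 961 × 1/1.85 = 519.46 px.
Top offset = (2194 − 519.46)/2 = 837.27 px; left offset = 0.
Lower-left is one-third across and two-thirds down within the crop:
x = 0.00 + 1 × 961.00/3 ≈ 320; y = 837.27 + 2 × 519.46/3 ≈ 1184.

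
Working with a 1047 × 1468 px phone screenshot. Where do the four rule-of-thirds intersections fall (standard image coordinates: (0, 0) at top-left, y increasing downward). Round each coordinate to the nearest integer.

(349, 489), (698, 489), (349, 979), (698, 979)

One third of 1047 is 349; one third of 1468 is 489.33.
Vertical third lines at x = 349 and x = 698; horizontal third lines at y = 489 and y = 979.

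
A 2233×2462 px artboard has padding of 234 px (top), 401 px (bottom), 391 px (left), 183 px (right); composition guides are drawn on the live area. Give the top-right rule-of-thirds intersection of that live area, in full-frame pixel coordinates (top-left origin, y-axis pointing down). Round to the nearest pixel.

Content width = 2233 − 391 − 183 = 1659 px; content height = 2462 − 234 − 401 = 1827 px.
Top-right is two-thirds across and one-third down within the live area.
x = 391 + 2 × 1659/3 = 391 + 1106.00 ≈ 1497
y = 234 + 1 × 1827/3 = 234 + 609.00 ≈ 843

x = 1497 px, y = 843 px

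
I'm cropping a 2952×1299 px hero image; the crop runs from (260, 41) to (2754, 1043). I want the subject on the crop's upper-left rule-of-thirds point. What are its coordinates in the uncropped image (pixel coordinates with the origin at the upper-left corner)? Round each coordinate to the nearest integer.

Crop width = 2754 − 260 = 2494 px; one third is 831.33 px.
Crop height = 1043 − 41 = 1002 px; one third is 334.00 px.
The upper-left point is one-third across and one-third down within the crop:
x = 260 + 1 × 831.33 ≈ 1091; y = 41 + 1 × 334.00 ≈ 375.

x = 1091 px, y = 375 px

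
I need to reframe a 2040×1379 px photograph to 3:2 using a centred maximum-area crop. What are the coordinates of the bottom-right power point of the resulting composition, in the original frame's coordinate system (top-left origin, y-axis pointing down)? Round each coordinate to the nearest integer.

2040/1379 < 3/2, so the 3:2 crop keeps the full width 2040 and trims height to 2040 × 2/3 = 1360.00 px.
Top offset = (1379 − 1360.00)/2 = 9.50 px; left offset = 0.
Bottom-right is two-thirds across and two-thirds down within the crop:
x = 0.00 + 2 × 2040.00/3 ≈ 1360; y = 9.50 + 2 × 1360.00/3 ≈ 916.

x = 1360 px, y = 916 px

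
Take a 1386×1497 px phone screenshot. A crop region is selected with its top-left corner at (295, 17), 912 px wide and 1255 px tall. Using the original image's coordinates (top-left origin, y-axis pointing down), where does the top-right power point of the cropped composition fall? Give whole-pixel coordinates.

(903, 435)

One third of the crop width 912 is 304.00 px.
One third of the crop height 1255 is 418.33 px.
The top-right point is two-thirds across and one-third down within the crop:
x = 295 + 2 × 304.00 ≈ 903; y = 17 + 1 × 418.33 ≈ 435.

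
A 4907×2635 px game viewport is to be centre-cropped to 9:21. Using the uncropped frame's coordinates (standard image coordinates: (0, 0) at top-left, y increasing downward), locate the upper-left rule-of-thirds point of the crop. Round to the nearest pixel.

4907/2635 > 9/21, so the 9:21 crop keeps the full height 2635 and trims width to 2635 × 9/21 = 1129.29 px.
Left offset = (4907 − 1129.29)/2 = 1888.86 px; top offset = 0.
Upper-left is one-third across and one-third down within the crop:
x = 1888.86 + 1 × 1129.29/3 ≈ 2265; y = 0.00 + 1 × 2635.00/3 ≈ 878.

(2265, 878)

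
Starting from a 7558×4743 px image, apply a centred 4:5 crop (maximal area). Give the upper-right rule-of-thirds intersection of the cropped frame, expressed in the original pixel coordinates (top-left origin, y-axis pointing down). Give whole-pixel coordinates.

x = 4411 px, y = 1581 px

7558/4743 > 4/5, so the 4:5 crop keeps the full height 4743 and trims width to 4743 × 4/5 = 3794.40 px.
Left offset = (7558 − 3794.40)/2 = 1881.80 px; top offset = 0.
Upper-right is two-thirds across and one-third down within the crop:
x = 1881.80 + 2 × 3794.40/3 ≈ 4411; y = 0.00 + 1 × 4743.00/3 ≈ 1581.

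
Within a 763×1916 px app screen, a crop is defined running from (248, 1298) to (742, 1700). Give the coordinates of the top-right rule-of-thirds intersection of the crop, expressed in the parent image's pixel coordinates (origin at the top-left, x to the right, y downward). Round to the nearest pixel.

Crop width = 742 − 248 = 494 px; one third is 164.67 px.
Crop height = 1700 − 1298 = 402 px; one third is 134.00 px.
The top-right point is two-thirds across and one-third down within the crop:
x = 248 + 2 × 164.67 ≈ 577; y = 1298 + 1 × 134.00 ≈ 1432.

x = 577 px, y = 1432 px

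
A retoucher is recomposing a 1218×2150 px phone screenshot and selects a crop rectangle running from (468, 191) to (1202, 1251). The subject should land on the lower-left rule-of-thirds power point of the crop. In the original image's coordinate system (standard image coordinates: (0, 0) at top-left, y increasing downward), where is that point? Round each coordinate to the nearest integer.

(713, 898)

Crop width = 1202 − 468 = 734 px; one third is 244.67 px.
Crop height = 1251 − 191 = 1060 px; one third is 353.33 px.
The lower-left point is one-third across and two-thirds down within the crop:
x = 468 + 1 × 244.67 ≈ 713; y = 191 + 2 × 353.33 ≈ 898.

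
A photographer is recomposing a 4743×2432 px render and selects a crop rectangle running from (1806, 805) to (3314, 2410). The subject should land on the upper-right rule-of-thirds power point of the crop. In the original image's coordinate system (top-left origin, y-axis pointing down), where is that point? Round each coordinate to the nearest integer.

Crop width = 3314 − 1806 = 1508 px; one third is 502.67 px.
Crop height = 2410 − 805 = 1605 px; one third is 535.00 px.
The upper-right point is two-thirds across and one-third down within the crop:
x = 1806 + 2 × 502.67 ≈ 2811; y = 805 + 1 × 535.00 ≈ 1340.

(2811, 1340)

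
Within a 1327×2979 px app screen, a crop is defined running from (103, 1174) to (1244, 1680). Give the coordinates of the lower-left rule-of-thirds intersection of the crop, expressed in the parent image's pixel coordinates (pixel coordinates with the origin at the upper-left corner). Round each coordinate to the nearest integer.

(483, 1511)

Crop width = 1244 − 103 = 1141 px; one third is 380.33 px.
Crop height = 1680 − 1174 = 506 px; one third is 168.67 px.
The lower-left point is one-third across and two-thirds down within the crop:
x = 103 + 1 × 380.33 ≈ 483; y = 1174 + 2 × 168.67 ≈ 1511.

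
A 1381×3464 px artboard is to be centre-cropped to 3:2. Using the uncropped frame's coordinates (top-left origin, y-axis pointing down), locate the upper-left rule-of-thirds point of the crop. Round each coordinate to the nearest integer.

(460, 1579)

1381/3464 < 3/2, so the 3:2 crop keeps the full width 1381 and trims height to 1381 × 2/3 = 920.67 px.
Top offset = (3464 − 920.67)/2 = 1271.67 px; left offset = 0.
Upper-left is one-third across and one-third down within the crop:
x = 0.00 + 1 × 1381.00/3 ≈ 460; y = 1271.67 + 1 × 920.67/3 ≈ 1579.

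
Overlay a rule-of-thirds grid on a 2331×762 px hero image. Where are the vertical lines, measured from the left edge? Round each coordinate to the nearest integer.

777 px and 1554 px

2331 / 3 = 777, so the vertical lines sit at one and two thirds of 2331.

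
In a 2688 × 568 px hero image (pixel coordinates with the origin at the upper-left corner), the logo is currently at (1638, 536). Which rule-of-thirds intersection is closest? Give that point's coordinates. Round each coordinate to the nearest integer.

Third lines: x ∈ {896, 1792}, y ∈ {189, 379}.
1638 is closer to x = 1792; 536 is closer to y = 379.
So the nearest intersection is the lower-right power point.

(1792, 379)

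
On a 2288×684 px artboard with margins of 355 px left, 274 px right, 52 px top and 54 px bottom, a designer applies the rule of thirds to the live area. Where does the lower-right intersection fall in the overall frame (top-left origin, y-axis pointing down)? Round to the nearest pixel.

(1461, 437)

Content width = 2288 − 355 − 274 = 1659 px; content height = 684 − 52 − 54 = 578 px.
Lower-right is two-thirds across and two-thirds down within the live area.
x = 355 + 2 × 1659/3 = 355 + 1106.00 ≈ 1461
y = 52 + 2 × 578/3 = 52 + 385.33 ≈ 437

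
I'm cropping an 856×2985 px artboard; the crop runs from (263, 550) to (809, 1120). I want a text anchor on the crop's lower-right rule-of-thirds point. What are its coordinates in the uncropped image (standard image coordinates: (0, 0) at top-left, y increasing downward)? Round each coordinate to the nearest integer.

Crop width = 809 − 263 = 546 px; one third is 182.00 px.
Crop height = 1120 − 550 = 570 px; one third is 190.00 px.
The lower-right point is two-thirds across and two-thirds down within the crop:
x = 263 + 2 × 182.00 ≈ 627; y = 550 + 2 × 190.00 ≈ 930.

(627, 930)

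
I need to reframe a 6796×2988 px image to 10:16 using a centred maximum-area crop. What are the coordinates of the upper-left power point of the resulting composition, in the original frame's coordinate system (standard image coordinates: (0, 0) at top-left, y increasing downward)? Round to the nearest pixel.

x = 3087 px, y = 996 px

6796/2988 > 10/16, so the 10:16 crop keeps the full height 2988 and trims width to 2988 × 10/16 = 1867.50 px.
Left offset = (6796 − 1867.50)/2 = 2464.25 px; top offset = 0.
Upper-left is one-third across and one-third down within the crop:
x = 2464.25 + 1 × 1867.50/3 ≈ 3087; y = 0.00 + 1 × 2988.00/3 ≈ 996.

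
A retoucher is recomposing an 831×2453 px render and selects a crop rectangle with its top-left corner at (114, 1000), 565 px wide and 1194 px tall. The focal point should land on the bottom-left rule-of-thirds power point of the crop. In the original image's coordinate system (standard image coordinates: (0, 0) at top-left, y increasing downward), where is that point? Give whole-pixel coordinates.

One third of the crop width 565 is 188.33 px.
One third of the crop height 1194 is 398.00 px.
The bottom-left point is one-third across and two-thirds down within the crop:
x = 114 + 1 × 188.33 ≈ 302; y = 1000 + 2 × 398.00 ≈ 1796.

(302, 1796)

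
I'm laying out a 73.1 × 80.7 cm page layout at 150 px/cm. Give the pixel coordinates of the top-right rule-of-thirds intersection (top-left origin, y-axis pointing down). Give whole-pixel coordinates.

x = 7310 px, y = 4035 px

In pixels the canvas is 73.1 × 150 = 10965 wide and 80.7 × 150 = 12105 tall.
The top-right point is two-thirds across and one-third down:
x = 2 × 10965/3 ≈ 7310; y = 1 × 12105/3 ≈ 4035.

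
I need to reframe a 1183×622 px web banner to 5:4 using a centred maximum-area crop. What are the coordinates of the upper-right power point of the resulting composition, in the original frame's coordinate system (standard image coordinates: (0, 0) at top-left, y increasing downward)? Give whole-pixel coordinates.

1183/622 > 5/4, so the 5:4 crop keeps the full height 622 and trims width to 622 × 5/4 = 777.50 px.
Left offset = (1183 − 777.50)/2 = 202.75 px; top offset = 0.
Upper-right is two-thirds across and one-third down within the crop:
x = 202.75 + 2 × 777.50/3 ≈ 721; y = 0.00 + 1 × 622.00/3 ≈ 207.

x = 721 px, y = 207 px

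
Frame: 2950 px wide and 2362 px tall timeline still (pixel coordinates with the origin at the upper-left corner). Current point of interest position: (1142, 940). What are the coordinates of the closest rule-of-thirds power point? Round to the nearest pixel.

Third lines: x ∈ {983, 1967}, y ∈ {787, 1575}.
1142 is closer to x = 983; 940 is closer to y = 787.
So the nearest intersection is the upper-left power point.

x = 983 px, y = 787 px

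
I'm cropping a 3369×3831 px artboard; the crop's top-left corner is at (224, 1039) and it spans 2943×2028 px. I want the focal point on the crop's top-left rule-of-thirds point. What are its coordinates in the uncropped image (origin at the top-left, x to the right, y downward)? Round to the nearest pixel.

One third of the crop width 2943 is 981.00 px.
One third of the crop height 2028 is 676.00 px.
The top-left point is one-third across and one-third down within the crop:
x = 224 + 1 × 981.00 ≈ 1205; y = 1039 + 1 × 676.00 ≈ 1715.

x = 1205 px, y = 1715 px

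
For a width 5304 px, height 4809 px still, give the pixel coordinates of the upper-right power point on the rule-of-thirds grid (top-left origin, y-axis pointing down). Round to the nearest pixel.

The upper-right point sits two-thirds of the way across and one-third of the way down.
x = 2 × 5304/3 ≈ 3536; y = 1 × 4809/3 ≈ 1603.

x = 3536 px, y = 1603 px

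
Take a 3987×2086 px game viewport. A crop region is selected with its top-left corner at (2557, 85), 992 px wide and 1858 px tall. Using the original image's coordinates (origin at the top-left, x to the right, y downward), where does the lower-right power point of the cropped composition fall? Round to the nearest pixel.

One third of the crop width 992 is 330.67 px.
One third of the crop height 1858 is 619.33 px.
The lower-right point is two-thirds across and two-thirds down within the crop:
x = 2557 + 2 × 330.67 ≈ 3218; y = 85 + 2 × 619.33 ≈ 1324.

(3218, 1324)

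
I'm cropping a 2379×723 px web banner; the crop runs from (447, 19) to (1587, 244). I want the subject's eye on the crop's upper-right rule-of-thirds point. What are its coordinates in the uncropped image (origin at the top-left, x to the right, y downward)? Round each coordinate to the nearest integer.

x = 1207 px, y = 94 px

Crop width = 1587 − 447 = 1140 px; one third is 380.00 px.
Crop height = 244 − 19 = 225 px; one third is 75.00 px.
The upper-right point is two-thirds across and one-third down within the crop:
x = 447 + 2 × 380.00 ≈ 1207; y = 19 + 1 × 75.00 ≈ 94.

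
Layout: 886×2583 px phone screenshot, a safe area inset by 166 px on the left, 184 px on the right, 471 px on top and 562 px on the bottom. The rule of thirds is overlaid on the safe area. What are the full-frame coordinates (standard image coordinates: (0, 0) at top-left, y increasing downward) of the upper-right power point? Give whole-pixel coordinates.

x = 523 px, y = 988 px

Content width = 886 − 166 − 184 = 536 px; content height = 2583 − 471 − 562 = 1550 px.
Upper-right is two-thirds across and one-third down within the safe area.
x = 166 + 2 × 536/3 = 166 + 357.33 ≈ 523
y = 471 + 1 × 1550/3 = 471 + 516.67 ≈ 988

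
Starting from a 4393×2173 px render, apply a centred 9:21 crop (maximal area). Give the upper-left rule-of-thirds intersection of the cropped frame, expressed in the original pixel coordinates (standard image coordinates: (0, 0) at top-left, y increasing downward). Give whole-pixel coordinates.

(2041, 724)

4393/2173 > 9/21, so the 9:21 crop keeps the full height 2173 and trims width to 2173 × 9/21 = 931.29 px.
Left offset = (4393 − 931.29)/2 = 1730.86 px; top offset = 0.
Upper-left is one-third across and one-third down within the crop:
x = 1730.86 + 1 × 931.29/3 ≈ 2041; y = 0.00 + 1 × 2173.00/3 ≈ 724.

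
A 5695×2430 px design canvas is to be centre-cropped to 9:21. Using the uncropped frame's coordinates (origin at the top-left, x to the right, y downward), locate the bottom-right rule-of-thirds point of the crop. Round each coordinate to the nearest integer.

5695/2430 > 9/21, so the 9:21 crop keeps the full height 2430 and trims width to 2430 × 9/21 = 1041.43 px.
Left offset = (5695 − 1041.43)/2 = 2326.79 px; top offset = 0.
Bottom-right is two-thirds across and two-thirds down within the crop:
x = 2326.79 + 2 × 1041.43/3 ≈ 3021; y = 0.00 + 2 × 2430.00/3 ≈ 1620.

(3021, 1620)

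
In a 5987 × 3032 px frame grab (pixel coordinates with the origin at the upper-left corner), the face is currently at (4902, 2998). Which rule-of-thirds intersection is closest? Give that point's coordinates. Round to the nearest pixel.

Third lines: x ∈ {1996, 3991}, y ∈ {1011, 2021}.
4902 is closer to x = 3991; 2998 is closer to y = 2021.
So the nearest intersection is the lower-right power point.

x = 3991 px, y = 2021 px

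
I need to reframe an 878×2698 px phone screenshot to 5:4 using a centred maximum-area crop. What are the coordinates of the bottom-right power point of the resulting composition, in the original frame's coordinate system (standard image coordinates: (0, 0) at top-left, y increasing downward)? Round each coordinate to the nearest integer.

(585, 1466)

878/2698 < 5/4, so the 5:4 crop keeps the full width 878 and trims height to 878 × 4/5 = 702.40 px.
Top offset = (2698 − 702.40)/2 = 997.80 px; left offset = 0.
Bottom-right is two-thirds across and two-thirds down within the crop:
x = 0.00 + 2 × 878.00/3 ≈ 585; y = 997.80 + 2 × 702.40/3 ≈ 1466.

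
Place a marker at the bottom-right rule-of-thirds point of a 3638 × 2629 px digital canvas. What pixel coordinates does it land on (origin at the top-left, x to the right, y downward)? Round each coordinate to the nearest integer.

x = 2425 px, y = 1753 px

The bottom-right point sits two-thirds of the way across and two-thirds of the way down.
x = 2 × 3638/3 ≈ 2425; y = 2 × 2629/3 ≈ 1753.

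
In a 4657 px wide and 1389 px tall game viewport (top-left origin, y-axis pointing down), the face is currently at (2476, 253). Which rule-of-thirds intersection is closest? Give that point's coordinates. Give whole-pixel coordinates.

(3105, 463)

Third lines: x ∈ {1552, 3105}, y ∈ {463, 926}.
2476 is closer to x = 3105; 253 is closer to y = 463.
So the nearest intersection is the upper-right power point.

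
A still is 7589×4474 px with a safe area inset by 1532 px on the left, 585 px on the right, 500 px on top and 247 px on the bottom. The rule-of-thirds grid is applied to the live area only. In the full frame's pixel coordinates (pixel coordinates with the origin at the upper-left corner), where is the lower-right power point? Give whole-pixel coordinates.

(5180, 2985)

Content width = 7589 − 1532 − 585 = 5472 px; content height = 4474 − 500 − 247 = 3727 px.
Lower-right is two-thirds across and two-thirds down within the live area.
x = 1532 + 2 × 5472/3 = 1532 + 3648.00 ≈ 5180
y = 500 + 2 × 3727/3 = 500 + 2484.67 ≈ 2985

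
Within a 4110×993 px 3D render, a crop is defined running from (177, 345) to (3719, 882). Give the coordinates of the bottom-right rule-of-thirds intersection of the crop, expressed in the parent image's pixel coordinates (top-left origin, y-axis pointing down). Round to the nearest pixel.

(2538, 703)

Crop width = 3719 − 177 = 3542 px; one third is 1180.67 px.
Crop height = 882 − 345 = 537 px; one third is 179.00 px.
The bottom-right point is two-thirds across and two-thirds down within the crop:
x = 177 + 2 × 1180.67 ≈ 2538; y = 345 + 2 × 179.00 ≈ 703.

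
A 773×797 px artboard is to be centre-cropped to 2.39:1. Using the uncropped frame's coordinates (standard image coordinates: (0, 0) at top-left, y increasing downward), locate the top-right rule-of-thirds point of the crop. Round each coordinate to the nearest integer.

773/797 < 2.39/1, so the 2.39:1 crop keeps the full width 773 and trims height to 773 × 1/2.39 = 323.43 px.
Top offset = (797 − 323.43)/2 = 236.78 px; left offset = 0.
Top-right is two-thirds across and one-third down within the crop:
x = 0.00 + 2 × 773.00/3 ≈ 515; y = 236.78 + 1 × 323.43/3 ≈ 345.

(515, 345)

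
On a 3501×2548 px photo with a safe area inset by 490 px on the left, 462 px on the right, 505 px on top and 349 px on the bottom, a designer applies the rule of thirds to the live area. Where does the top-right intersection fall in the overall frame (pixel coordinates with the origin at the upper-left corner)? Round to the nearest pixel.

Content width = 3501 − 490 − 462 = 2549 px; content height = 2548 − 505 − 349 = 1694 px.
Top-right is two-thirds across and one-third down within the live area.
x = 490 + 2 × 2549/3 = 490 + 1699.33 ≈ 2189
y = 505 + 1 × 1694/3 = 505 + 564.67 ≈ 1070

x = 2189 px, y = 1070 px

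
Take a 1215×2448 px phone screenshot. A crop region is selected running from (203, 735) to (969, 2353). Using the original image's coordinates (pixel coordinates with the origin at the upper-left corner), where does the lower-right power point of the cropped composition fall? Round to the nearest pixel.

Crop width = 969 − 203 = 766 px; one third is 255.33 px.
Crop height = 2353 − 735 = 1618 px; one third is 539.33 px.
The lower-right point is two-thirds across and two-thirds down within the crop:
x = 203 + 2 × 255.33 ≈ 714; y = 735 + 2 × 539.33 ≈ 1814.

(714, 1814)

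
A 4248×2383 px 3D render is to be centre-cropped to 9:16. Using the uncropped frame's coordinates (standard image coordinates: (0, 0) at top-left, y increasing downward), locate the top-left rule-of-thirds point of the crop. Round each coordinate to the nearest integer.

x = 1901 px, y = 794 px

4248/2383 > 9/16, so the 9:16 crop keeps the full height 2383 and trims width to 2383 × 9/16 = 1340.44 px.
Left offset = (4248 − 1340.44)/2 = 1453.78 px; top offset = 0.
Top-left is one-third across and one-third down within the crop:
x = 1453.78 + 1 × 1340.44/3 ≈ 1901; y = 0.00 + 1 × 2383.00/3 ≈ 794.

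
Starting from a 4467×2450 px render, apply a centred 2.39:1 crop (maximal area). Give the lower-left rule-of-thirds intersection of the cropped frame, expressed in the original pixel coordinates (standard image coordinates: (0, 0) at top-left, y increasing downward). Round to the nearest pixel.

4467/2450 < 2.39/1, so the 2.39:1 crop keeps the full width 4467 and trims height to 4467 × 1/2.39 = 1869.04 px.
Top offset = (2450 − 1869.04)/2 = 290.48 px; left offset = 0.
Lower-left is one-third across and two-thirds down within the crop:
x = 0.00 + 1 × 4467.00/3 ≈ 1489; y = 290.48 + 2 × 1869.04/3 ≈ 1537.

x = 1489 px, y = 1537 px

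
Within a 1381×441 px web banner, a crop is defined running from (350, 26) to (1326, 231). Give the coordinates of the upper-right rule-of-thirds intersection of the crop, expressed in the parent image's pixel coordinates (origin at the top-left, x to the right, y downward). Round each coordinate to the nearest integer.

Crop width = 1326 − 350 = 976 px; one third is 325.33 px.
Crop height = 231 − 26 = 205 px; one third is 68.33 px.
The upper-right point is two-thirds across and one-third down within the crop:
x = 350 + 2 × 325.33 ≈ 1001; y = 26 + 1 × 68.33 ≈ 94.

x = 1001 px, y = 94 px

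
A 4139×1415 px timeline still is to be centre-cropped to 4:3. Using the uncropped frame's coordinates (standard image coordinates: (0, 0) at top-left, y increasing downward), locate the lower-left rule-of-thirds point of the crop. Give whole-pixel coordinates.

(1755, 943)

4139/1415 > 4/3, so the 4:3 crop keeps the full height 1415 and trims width to 1415 × 4/3 = 1886.67 px.
Left offset = (4139 − 1886.67)/2 = 1126.17 px; top offset = 0.
Lower-left is one-third across and two-thirds down within the crop:
x = 1126.17 + 1 × 1886.67/3 ≈ 1755; y = 0.00 + 2 × 1415.00/3 ≈ 943.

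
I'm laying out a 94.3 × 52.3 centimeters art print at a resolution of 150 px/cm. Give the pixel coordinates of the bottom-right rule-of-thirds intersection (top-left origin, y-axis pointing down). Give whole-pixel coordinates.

In pixels the canvas is 94.3 × 150 = 14145 wide and 52.3 × 150 = 7845 tall.
The bottom-right point is two-thirds across and two-thirds down:
x = 2 × 14145/3 ≈ 9430; y = 2 × 7845/3 ≈ 5230.

x = 9430 px, y = 5230 px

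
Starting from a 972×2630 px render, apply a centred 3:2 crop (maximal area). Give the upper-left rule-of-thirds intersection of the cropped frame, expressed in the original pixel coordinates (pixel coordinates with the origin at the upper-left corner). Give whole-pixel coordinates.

972/2630 < 3/2, so the 3:2 crop keeps the full width 972 and trims height to 972 × 2/3 = 648.00 px.
Top offset = (2630 − 648.00)/2 = 991.00 px; left offset = 0.
Upper-left is one-third across and one-third down within the crop:
x = 0.00 + 1 × 972.00/3 ≈ 324; y = 991.00 + 1 × 648.00/3 ≈ 1207.

x = 324 px, y = 1207 px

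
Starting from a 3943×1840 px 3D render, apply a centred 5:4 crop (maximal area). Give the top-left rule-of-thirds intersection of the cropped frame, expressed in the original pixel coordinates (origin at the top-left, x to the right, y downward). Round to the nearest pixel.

x = 1588 px, y = 613 px

3943/1840 > 5/4, so the 5:4 crop keeps the full height 1840 and trims width to 1840 × 5/4 = 2300.00 px.
Left offset = (3943 − 2300.00)/2 = 821.50 px; top offset = 0.
Top-left is one-third across and one-third down within the crop:
x = 821.50 + 1 × 2300.00/3 ≈ 1588; y = 0.00 + 1 × 1840.00/3 ≈ 613.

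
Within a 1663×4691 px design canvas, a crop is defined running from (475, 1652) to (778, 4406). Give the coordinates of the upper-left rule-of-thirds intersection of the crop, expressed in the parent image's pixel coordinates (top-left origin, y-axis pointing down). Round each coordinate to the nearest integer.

x = 576 px, y = 2570 px

Crop width = 778 − 475 = 303 px; one third is 101.00 px.
Crop height = 4406 − 1652 = 2754 px; one third is 918.00 px.
The upper-left point is one-third across and one-third down within the crop:
x = 475 + 1 × 101.00 ≈ 576; y = 1652 + 1 × 918.00 ≈ 2570.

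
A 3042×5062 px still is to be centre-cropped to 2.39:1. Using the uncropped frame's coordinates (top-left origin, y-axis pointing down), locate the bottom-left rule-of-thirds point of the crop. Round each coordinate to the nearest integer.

3042/5062 < 2.39/1, so the 2.39:1 crop keeps the full width 3042 and trims height to 3042 × 1/2.39 = 1272.80 px.
Top offset = (5062 − 1272.80)/2 = 1894.60 px; left offset = 0.
Bottom-left is one-third across and two-thirds down within the crop:
x = 0.00 + 1 × 3042.00/3 ≈ 1014; y = 1894.60 + 2 × 1272.80/3 ≈ 2743.

x = 1014 px, y = 2743 px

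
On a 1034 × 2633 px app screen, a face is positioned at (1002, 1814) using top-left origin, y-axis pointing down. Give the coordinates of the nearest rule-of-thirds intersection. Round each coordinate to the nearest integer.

(689, 1755)

Third lines: x ∈ {345, 689}, y ∈ {878, 1755}.
1002 is closer to x = 689; 1814 is closer to y = 1755.
So the nearest intersection is the lower-right power point.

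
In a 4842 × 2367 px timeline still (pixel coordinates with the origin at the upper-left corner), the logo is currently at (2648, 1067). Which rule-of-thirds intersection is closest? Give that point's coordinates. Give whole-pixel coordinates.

Third lines: x ∈ {1614, 3228}, y ∈ {789, 1578}.
2648 is closer to x = 3228; 1067 is closer to y = 789.
So the nearest intersection is the upper-right power point.

(3228, 789)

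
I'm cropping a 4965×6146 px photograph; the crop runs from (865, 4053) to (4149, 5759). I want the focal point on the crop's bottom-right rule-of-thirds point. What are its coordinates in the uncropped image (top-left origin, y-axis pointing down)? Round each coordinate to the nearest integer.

Crop width = 4149 − 865 = 3284 px; one third is 1094.67 px.
Crop height = 5759 − 4053 = 1706 px; one third is 568.67 px.
The bottom-right point is two-thirds across and two-thirds down within the crop:
x = 865 + 2 × 1094.67 ≈ 3054; y = 4053 + 2 × 568.67 ≈ 5190.

(3054, 5190)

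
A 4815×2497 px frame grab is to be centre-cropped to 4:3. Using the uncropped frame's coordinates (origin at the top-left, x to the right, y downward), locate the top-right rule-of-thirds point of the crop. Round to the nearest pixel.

(2962, 832)

4815/2497 > 4/3, so the 4:3 crop keeps the full height 2497 and trims width to 2497 × 4/3 = 3329.33 px.
Left offset = (4815 − 3329.33)/2 = 742.83 px; top offset = 0.
Top-right is two-thirds across and one-third down within the crop:
x = 742.83 + 2 × 3329.33/3 ≈ 2962; y = 0.00 + 1 × 2497.00/3 ≈ 832.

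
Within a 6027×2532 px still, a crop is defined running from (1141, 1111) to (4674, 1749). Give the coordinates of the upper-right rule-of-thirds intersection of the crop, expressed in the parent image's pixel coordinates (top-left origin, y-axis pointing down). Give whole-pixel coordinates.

Crop width = 4674 − 1141 = 3533 px; one third is 1177.67 px.
Crop height = 1749 − 1111 = 638 px; one third is 212.67 px.
The upper-right point is two-thirds across and one-third down within the crop:
x = 1141 + 2 × 1177.67 ≈ 3496; y = 1111 + 1 × 212.67 ≈ 1324.

x = 3496 px, y = 1324 px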